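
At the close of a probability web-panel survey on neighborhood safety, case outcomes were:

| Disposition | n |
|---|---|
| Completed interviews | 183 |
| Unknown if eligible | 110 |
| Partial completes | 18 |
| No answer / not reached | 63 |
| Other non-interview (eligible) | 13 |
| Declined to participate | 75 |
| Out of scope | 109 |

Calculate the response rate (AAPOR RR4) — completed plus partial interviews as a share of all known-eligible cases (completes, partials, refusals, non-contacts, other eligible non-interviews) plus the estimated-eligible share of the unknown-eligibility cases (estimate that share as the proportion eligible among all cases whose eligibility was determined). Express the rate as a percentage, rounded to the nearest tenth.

46.1%

Numerator = 183 + 18 = 201
Eligible (known) = 183 + 18 + 75 + 63 + 13 = 352
e = 352 / (352 + 109) = 352 / 461 = 0.7636
e × U = 0.7636 × 110 = 84.00
Denominator = 352 + 84.00 = 436.00
RR4 = 201 / 436.00 = 0.4610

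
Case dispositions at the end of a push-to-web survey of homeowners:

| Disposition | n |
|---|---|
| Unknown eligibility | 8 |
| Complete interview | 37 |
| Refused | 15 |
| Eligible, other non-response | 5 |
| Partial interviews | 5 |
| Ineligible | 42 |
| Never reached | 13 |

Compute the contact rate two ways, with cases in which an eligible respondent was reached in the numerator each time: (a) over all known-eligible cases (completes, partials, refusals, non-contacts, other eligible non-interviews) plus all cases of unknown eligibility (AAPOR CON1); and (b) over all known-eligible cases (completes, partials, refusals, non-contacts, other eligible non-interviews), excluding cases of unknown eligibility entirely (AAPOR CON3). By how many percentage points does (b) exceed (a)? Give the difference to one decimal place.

Top = 37 + 5 + 15 + 5 = 62
Denom = 37 + 5 + 15 + 13 + 5 + 8 = 83
CON1 = 62 / 83 = 0.7470
Denom = 37 + 5 + 15 + 13 + 5 = 75
CON3 = 62 / 75 = 0.8267
Difference = 82.67 − 74.70 = 7.97 percentage points

8.0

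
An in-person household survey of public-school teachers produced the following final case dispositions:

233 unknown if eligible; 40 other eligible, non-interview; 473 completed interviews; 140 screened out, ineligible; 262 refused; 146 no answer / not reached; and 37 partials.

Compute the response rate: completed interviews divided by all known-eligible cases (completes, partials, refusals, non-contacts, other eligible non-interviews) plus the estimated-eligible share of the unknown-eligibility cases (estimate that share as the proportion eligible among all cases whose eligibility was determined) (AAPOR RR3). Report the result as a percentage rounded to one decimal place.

40.7%

Num: 473
Eligible (known): 473 + 37 + 262 + 146 + 40 = 958
e = 958 / (958 + 140) = 958 / 1098 = 0.8725
Estimated eligible among unknowns: 0.8725 × 233 = 203.29
Denom: 958 + 203.29 = 1161.29
RR3 = 473 / 1161.29 = 0.4073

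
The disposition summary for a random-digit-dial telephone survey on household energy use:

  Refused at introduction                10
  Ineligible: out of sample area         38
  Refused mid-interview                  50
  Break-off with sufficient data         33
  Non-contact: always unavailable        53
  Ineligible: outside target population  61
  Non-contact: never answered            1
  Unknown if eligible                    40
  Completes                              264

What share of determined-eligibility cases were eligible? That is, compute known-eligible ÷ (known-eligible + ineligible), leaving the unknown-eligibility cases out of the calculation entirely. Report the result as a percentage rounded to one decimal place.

Declined to participate = 10 + 50 = 60
Non-contacts = 1 + 53 = 54
Out of scope = 61 + 38 = 99
Eligible (known): 264 + 33 + 60 + 54 = 411
e = 411 / (411 + 99) = 411 / 510 = 0.8059

80.6%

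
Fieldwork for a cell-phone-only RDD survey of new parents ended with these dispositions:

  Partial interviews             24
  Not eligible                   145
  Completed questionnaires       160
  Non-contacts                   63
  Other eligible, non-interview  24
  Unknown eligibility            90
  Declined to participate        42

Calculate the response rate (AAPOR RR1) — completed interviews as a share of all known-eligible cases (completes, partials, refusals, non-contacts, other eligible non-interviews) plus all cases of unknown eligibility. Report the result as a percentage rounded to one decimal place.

Top = 160
Denominator = 160 + 24 + 42 + 63 + 24 + 90 = 403
RR1 = 160 / 403 = 0.3970

39.7%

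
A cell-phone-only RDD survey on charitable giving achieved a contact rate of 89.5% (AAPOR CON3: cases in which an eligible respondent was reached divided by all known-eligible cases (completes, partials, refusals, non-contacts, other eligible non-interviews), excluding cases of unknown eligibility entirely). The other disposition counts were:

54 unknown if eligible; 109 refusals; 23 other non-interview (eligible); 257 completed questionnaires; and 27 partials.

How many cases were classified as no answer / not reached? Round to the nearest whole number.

Num = 257 + 27 + 109 + 23 = 416
CON3 = 416 / D = 0.895
D = 416 / 0.895 = 464.8
Other denominator terms total 416
no answer / not reached = 464.8 − 416 ≈ 49

49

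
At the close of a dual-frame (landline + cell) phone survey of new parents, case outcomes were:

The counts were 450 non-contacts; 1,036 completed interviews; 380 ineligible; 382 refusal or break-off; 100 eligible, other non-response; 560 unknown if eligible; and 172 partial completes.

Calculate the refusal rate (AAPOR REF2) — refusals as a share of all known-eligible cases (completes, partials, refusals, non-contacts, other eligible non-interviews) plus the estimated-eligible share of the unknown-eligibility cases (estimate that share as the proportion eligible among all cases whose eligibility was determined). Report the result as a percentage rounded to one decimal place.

Top = 382
Determined eligible = 1036 + 172 + 382 + 450 + 100 = 2140
e = 2140 / (2140 + 380) = 2140 / 2520 = 0.8492
Eligible share of unknowns = 0.8492 × 560 = 475.55
Denom = 2140 + 475.55 = 2615.55
REF2 = 382 / 2615.55 = 0.1460

14.6%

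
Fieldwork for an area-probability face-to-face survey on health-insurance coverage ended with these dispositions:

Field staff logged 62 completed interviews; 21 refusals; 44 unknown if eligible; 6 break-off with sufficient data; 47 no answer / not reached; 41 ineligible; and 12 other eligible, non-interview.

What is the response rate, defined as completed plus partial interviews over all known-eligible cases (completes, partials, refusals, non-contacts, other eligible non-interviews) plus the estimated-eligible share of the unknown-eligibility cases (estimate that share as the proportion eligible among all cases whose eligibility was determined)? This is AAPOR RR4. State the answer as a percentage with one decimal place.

37.3%

Num → 62 + 6 = 68
Known eligible → 62 + 6 + 21 + 47 + 12 = 148
e = 148 / (148 + 41) = 148 / 189 = 0.7831
Estimated eligible among unknowns → 0.7831 × 44 = 34.46
Denominator → 148 + 34.46 = 182.46
RR4 = 68 / 182.46 = 0.3727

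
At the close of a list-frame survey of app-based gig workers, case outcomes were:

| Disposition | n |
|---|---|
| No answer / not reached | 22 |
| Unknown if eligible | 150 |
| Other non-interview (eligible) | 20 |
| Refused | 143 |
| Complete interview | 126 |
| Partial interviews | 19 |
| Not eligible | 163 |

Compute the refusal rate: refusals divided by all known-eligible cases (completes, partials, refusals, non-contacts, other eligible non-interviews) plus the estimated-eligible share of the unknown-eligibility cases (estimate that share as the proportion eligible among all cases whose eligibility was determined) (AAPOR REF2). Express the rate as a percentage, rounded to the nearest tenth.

Numerator → 143
Known eligible → 126 + 19 + 143 + 22 + 20 = 330
e = 330 / (330 + 163) = 330 / 493 = 0.6694
e × U → 0.6694 × 150 = 100.41
Denom → 330 + 100.41 = 430.41
REF2 = 143 / 430.41 = 0.3322

33.2%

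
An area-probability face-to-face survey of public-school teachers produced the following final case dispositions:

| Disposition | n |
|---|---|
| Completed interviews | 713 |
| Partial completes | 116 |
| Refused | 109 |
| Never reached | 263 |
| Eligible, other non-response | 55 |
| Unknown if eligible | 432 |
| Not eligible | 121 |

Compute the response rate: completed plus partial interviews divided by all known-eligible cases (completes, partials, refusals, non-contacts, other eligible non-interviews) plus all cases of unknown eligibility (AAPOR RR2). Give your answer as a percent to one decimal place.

49.1%

Top → 713 + 116 = 829
Base → 713 + 116 + 109 + 263 + 55 + 432 = 1688
RR2 = 829 / 1688 = 0.4911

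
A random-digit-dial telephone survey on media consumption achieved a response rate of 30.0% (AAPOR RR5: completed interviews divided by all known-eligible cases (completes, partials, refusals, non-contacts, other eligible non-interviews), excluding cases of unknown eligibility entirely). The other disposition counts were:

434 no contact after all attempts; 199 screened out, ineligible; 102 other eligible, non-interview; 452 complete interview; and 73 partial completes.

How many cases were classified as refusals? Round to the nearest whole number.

RR5 = 452 / D = 0.300
D = 452 / 0.300 = 1506.7
Other denominator terms total 1061
refusals = 1506.7 − 1061 ≈ 446

446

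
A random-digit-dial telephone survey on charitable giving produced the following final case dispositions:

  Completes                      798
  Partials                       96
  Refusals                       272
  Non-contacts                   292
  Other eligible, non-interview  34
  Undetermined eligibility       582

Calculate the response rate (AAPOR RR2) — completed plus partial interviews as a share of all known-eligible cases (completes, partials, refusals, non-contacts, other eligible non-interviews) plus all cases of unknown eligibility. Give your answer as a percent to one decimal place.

43.1%

Num: 798 + 96 = 894
Base: 798 + 96 + 272 + 292 + 34 + 582 = 2074
RR2 = 894 / 2074 = 0.4311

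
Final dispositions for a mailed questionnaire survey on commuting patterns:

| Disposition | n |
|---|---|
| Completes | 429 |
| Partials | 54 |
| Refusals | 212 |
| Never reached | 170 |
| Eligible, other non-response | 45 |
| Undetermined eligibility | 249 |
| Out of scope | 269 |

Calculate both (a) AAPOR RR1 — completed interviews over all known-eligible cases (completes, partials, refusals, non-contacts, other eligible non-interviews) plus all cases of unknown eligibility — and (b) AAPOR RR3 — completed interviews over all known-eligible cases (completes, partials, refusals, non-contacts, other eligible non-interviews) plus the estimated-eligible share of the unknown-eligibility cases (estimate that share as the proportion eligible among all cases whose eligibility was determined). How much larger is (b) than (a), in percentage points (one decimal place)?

1.9

Numerator: 429
Denominator: 429 + 54 + 212 + 170 + 45 + 249 = 1159
RR1 = 429 / 1159 = 0.3701
Eligible (known): 429 + 54 + 212 + 170 + 45 = 910
e = 910 / (910 + 269) = 910 / 1179 = 0.7718
Eligible share of unknowns: 0.7718 × 249 = 192.18
Denominator: 910 + 192.18 = 1102.18
RR3 = 429 / 1102.18 = 0.3892
Difference = 38.92 − 37.01 = 1.91 percentage points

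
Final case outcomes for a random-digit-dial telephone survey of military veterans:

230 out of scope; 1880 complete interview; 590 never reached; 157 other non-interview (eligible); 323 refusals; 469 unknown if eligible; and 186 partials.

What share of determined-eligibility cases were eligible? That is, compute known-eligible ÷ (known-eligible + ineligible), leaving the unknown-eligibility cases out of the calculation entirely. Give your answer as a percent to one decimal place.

Known eligible = 1880 + 186 + 323 + 590 + 157 = 3136
e = 3136 / (3136 + 230) = 3136 / 3366 = 0.9317

93.2%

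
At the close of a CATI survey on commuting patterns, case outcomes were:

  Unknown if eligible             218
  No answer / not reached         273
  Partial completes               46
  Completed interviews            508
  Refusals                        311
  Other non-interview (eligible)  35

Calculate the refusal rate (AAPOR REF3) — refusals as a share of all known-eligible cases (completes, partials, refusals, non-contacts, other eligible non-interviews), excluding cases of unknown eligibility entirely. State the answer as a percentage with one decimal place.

Top: 311
Denom: 508 + 46 + 311 + 273 + 35 = 1173
REF3 = 311 / 1173 = 0.2651

26.5%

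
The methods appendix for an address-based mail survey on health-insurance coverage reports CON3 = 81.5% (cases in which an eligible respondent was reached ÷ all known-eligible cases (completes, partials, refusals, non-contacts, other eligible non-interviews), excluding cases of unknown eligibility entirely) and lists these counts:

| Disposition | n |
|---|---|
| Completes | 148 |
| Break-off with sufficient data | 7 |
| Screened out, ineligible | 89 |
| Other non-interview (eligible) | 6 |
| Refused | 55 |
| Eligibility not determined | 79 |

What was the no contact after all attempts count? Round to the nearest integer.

Numerator → 148 + 7 + 55 + 6 = 216
CON3 = 216 / D = 0.815
D = 216 / 0.815 = 265.0
Other denominator terms total 216
no contact after all attempts = 265.0 − 216 ≈ 49

49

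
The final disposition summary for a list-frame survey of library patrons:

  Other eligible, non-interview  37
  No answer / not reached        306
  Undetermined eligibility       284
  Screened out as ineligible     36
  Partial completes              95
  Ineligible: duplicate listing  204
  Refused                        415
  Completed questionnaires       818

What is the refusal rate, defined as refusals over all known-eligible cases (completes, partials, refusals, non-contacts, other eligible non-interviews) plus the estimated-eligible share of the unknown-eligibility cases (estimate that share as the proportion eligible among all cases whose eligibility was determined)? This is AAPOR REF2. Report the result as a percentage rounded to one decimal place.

21.6%

Ineligible = 36 + 204 = 240
Top → 415
Known eligible → 818 + 95 + 415 + 306 + 37 = 1671
e = 1671 / (1671 + 240) = 1671 / 1911 = 0.8744
Eligible share of unknowns → 0.8744 × 284 = 248.33
Base → 1671 + 248.33 = 1919.33
REF2 = 415 / 1919.33 = 0.2162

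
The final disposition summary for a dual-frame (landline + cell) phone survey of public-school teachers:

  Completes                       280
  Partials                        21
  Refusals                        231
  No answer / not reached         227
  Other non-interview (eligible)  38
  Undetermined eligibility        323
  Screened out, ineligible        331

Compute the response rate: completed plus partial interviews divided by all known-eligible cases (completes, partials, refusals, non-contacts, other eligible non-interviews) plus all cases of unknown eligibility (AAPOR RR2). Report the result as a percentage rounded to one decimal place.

26.9%

Num: 280 + 21 = 301
Denom: 280 + 21 + 231 + 227 + 38 + 323 = 1120
RR2 = 301 / 1120 = 0.2687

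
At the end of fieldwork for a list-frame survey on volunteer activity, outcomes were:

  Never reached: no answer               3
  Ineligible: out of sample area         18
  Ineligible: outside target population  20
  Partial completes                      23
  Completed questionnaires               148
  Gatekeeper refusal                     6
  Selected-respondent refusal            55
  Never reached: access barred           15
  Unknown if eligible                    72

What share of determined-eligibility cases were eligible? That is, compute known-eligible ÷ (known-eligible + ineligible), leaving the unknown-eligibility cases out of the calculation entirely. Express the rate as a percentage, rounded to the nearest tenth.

86.8%

Declined to participate = 6 + 55 = 61
Non-contacts = 3 + 15 = 18
Not eligible = 20 + 18 = 38
Eligible (known) → 148 + 23 + 61 + 18 = 250
e = 250 / (250 + 38) = 250 / 288 = 0.8681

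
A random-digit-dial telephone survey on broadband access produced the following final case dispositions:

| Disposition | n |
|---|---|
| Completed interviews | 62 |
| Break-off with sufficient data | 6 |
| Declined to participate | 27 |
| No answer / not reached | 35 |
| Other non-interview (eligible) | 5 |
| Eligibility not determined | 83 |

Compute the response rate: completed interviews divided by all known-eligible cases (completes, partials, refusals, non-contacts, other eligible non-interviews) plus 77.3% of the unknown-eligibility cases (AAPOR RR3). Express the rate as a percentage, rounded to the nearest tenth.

Top → 62
Eligible (known) → 62 + 6 + 27 + 35 + 5 = 135
Estimated eligible among unknowns → 0.7730 × 83 = 64.16
Denominator → 135 + 64.16 = 199.16
RR3 = 62 / 199.16 = 0.3113

31.1%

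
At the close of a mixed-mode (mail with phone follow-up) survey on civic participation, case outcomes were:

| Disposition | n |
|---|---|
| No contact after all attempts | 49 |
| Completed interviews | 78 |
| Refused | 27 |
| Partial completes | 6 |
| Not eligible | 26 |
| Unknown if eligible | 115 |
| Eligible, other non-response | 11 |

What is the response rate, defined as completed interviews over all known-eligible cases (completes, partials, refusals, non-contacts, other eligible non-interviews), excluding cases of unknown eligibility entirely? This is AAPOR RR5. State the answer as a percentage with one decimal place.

45.6%

Numerator = 78
Denominator = 78 + 6 + 27 + 49 + 11 = 171
RR5 = 78 / 171 = 0.4561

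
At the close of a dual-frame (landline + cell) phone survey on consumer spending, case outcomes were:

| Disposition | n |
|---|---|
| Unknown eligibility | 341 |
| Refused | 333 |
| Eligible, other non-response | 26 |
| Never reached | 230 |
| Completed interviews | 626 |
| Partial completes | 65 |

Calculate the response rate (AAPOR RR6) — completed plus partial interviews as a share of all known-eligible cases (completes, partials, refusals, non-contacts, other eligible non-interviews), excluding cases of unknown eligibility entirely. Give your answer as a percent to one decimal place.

54.0%

Numerator: 626 + 65 = 691
Denom: 626 + 65 + 333 + 230 + 26 = 1280
RR6 = 691 / 1280 = 0.5398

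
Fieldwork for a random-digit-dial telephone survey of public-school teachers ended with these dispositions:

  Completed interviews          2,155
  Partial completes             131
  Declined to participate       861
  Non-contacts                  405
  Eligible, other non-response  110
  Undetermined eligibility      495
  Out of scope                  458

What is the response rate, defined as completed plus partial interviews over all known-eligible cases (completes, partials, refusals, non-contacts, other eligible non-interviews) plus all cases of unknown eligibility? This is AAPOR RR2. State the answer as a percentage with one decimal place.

Numerator → 2155 + 131 = 2286
Denominator → 2155 + 131 + 861 + 405 + 110 + 495 = 4157
RR2 = 2286 / 4157 = 0.5499

55.0%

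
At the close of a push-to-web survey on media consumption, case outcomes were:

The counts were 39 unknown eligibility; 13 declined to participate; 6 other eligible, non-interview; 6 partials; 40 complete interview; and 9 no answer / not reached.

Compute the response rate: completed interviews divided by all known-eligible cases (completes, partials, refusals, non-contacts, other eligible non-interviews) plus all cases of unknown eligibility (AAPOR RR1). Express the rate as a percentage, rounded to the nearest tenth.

35.4%

Num → 40
Base → 40 + 6 + 13 + 9 + 6 + 39 = 113
RR1 = 40 / 113 = 0.3540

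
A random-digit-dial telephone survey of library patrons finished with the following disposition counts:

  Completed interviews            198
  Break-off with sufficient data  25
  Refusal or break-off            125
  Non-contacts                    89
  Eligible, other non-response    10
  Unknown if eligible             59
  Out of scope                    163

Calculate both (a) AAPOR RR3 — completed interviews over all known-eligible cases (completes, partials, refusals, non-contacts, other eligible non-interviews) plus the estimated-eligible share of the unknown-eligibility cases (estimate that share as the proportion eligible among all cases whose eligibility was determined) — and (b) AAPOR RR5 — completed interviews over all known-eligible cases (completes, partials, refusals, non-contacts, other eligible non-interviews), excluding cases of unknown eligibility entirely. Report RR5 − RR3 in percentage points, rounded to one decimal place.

Num → 198
Determined eligible → 198 + 25 + 125 + 89 + 10 = 447
e = 447 / (447 + 163) = 447 / 610 = 0.7328
Estimated eligible among unknowns → 0.7328 × 59 = 43.24
Denominator → 447 + 43.24 = 490.24
RR3 = 198 / 490.24 = 0.4039
Denominator → 198 + 25 + 125 + 89 + 10 = 447
RR5 = 198 / 447 = 0.4430
Difference = 44.30 − 40.39 = 3.91 percentage points

3.9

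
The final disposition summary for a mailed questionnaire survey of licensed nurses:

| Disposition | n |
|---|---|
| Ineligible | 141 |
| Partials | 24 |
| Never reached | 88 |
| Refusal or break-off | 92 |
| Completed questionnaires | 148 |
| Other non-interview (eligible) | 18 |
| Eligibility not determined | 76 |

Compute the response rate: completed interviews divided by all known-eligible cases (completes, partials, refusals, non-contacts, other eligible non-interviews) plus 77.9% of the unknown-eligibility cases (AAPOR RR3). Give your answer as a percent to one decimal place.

34.5%

Num → 148
Eligible (known) → 148 + 24 + 92 + 88 + 18 = 370
Eligible share of unknowns → 0.7790 × 76 = 59.20
Denom → 370 + 59.20 = 429.20
RR3 = 148 / 429.20 = 0.3448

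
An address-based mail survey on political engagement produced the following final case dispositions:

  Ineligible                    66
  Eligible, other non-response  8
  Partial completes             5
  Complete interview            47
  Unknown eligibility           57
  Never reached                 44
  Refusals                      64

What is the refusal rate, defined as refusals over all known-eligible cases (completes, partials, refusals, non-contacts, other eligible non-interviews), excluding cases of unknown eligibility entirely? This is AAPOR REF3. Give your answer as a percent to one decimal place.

Num → 64
Denom → 47 + 5 + 64 + 44 + 8 = 168
REF3 = 64 / 168 = 0.3810

38.1%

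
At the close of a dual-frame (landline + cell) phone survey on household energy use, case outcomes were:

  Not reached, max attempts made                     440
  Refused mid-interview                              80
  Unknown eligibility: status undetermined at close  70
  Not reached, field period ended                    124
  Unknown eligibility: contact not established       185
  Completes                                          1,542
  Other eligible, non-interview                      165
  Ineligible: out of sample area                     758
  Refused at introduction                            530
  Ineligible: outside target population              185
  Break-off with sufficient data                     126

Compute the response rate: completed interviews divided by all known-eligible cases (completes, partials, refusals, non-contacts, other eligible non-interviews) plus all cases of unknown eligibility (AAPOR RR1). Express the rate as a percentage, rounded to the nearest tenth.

47.3%

Declined to participate = 530 + 80 = 610
Non-contacts = 124 + 440 = 564
Unknown eligibility = 185 + 70 = 255
Out of scope = 185 + 758 = 943
Num: 1542
Denominator: 1542 + 126 + 610 + 564 + 165 + 255 = 3262
RR1 = 1542 / 3262 = 0.4727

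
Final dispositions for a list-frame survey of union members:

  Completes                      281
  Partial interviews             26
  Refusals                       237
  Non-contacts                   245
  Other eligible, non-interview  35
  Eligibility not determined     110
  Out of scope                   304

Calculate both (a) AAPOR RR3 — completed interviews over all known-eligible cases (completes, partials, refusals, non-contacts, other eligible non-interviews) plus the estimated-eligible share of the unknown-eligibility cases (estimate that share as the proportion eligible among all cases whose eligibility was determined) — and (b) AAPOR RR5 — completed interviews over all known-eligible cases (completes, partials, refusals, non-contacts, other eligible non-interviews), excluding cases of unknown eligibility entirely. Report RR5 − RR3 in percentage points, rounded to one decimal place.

Numerator = 281
Determined eligible = 281 + 26 + 237 + 245 + 35 = 824
e = 824 / (824 + 304) = 824 / 1128 = 0.7305
e × U = 0.7305 × 110 = 80.36
Denom = 824 + 80.36 = 904.36
RR3 = 281 / 904.36 = 0.3107
Denom = 281 + 26 + 237 + 245 + 35 = 824
RR5 = 281 / 824 = 0.3410
Difference = 34.10 − 31.07 = 3.03 percentage points

3.0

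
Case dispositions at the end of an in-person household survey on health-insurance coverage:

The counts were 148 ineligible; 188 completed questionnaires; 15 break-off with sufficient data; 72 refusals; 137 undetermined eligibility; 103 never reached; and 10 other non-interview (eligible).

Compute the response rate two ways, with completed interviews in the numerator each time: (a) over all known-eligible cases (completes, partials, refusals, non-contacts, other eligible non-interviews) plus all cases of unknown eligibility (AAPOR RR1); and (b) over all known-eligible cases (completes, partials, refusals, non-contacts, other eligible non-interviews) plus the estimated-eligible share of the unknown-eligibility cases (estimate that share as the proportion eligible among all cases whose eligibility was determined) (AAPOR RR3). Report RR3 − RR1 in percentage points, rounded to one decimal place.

Top: 188
Denom: 188 + 15 + 72 + 103 + 10 + 137 = 525
RR1 = 188 / 525 = 0.3581
Known eligible: 188 + 15 + 72 + 103 + 10 = 388
e = 388 / (388 + 148) = 388 / 536 = 0.7239
Eligible share of unknowns: 0.7239 × 137 = 99.17
Denom: 388 + 99.17 = 487.17
RR3 = 188 / 487.17 = 0.3859
Difference = 38.59 − 35.81 = 2.78 percentage points

2.8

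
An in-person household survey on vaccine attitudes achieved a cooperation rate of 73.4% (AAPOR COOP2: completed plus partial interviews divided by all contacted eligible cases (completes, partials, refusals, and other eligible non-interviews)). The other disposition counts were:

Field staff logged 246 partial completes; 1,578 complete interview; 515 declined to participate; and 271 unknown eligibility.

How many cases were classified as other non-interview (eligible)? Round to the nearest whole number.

146

Numerator = 1578 + 246 = 1824
COOP2 = 1824 / D = 0.734
D = 1824 / 0.734 = 2485.0
Rest of base = 2339
other non-interview (eligible) = 2485.0 − 2339 ≈ 146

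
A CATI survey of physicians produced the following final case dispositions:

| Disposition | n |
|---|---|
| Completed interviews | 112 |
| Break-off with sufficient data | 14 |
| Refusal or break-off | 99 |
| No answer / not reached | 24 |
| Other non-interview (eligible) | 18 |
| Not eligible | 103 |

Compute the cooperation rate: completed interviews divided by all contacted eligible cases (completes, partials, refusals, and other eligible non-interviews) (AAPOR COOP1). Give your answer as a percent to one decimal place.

46.1%

Numerator = 112
Base = 112 + 14 + 99 + 18 = 243
COOP1 = 112 / 243 = 0.4609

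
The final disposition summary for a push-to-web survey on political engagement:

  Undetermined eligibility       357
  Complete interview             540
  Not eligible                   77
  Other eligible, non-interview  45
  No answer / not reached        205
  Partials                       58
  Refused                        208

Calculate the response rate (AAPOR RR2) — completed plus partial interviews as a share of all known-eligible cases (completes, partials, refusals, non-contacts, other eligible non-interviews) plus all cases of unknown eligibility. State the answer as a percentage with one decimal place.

Num = 540 + 58 = 598
Denominator = 540 + 58 + 208 + 205 + 45 + 357 = 1413
RR2 = 598 / 1413 = 0.4232

42.3%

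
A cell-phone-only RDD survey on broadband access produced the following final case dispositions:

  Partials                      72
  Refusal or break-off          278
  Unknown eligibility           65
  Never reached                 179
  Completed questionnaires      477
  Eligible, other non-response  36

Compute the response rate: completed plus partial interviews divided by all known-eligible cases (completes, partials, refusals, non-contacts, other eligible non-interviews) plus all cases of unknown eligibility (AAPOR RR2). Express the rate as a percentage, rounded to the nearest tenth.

Num: 477 + 72 = 549
Denom: 477 + 72 + 278 + 179 + 36 + 65 = 1107
RR2 = 549 / 1107 = 0.4959

49.6%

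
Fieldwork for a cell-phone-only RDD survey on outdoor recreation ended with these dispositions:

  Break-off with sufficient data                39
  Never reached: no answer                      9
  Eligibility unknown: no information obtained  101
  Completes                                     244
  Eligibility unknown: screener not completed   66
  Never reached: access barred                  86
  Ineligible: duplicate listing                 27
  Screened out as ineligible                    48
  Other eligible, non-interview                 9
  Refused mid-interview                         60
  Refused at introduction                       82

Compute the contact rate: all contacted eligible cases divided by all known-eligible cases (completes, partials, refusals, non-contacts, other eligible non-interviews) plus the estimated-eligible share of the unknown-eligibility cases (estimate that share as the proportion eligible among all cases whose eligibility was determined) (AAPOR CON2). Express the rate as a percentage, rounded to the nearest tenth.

64.3%

Refused = 82 + 60 = 142
Never reached = 9 + 86 = 95
Undetermined eligibility = 66 + 101 = 167
Out of scope = 48 + 27 = 75
Num → 244 + 39 + 142 + 9 = 434
Known eligible → 244 + 39 + 142 + 95 + 9 = 529
e = 529 / (529 + 75) = 529 / 604 = 0.8758
Eligible share of unknowns → 0.8758 × 167 = 146.26
Denominator → 529 + 146.26 = 675.26
CON2 = 434 / 675.26 = 0.6427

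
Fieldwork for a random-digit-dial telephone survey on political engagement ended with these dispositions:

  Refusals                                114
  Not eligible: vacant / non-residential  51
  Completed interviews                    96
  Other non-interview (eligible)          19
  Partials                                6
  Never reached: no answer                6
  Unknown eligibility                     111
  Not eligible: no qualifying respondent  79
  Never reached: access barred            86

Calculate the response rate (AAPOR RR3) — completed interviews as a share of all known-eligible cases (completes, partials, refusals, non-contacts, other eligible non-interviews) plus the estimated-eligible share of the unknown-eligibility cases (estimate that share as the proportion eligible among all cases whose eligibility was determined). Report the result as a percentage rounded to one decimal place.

No answer / not reached = 6 + 86 = 92
Not eligible = 79 + 51 = 130
Num = 96
Eligible (known) = 96 + 6 + 114 + 92 + 19 = 327
e = 327 / (327 + 130) = 327 / 457 = 0.7155
Eligible share of unknowns = 0.7155 × 111 = 79.42
Denominator = 327 + 79.42 = 406.42
RR3 = 96 / 406.42 = 0.2362

23.6%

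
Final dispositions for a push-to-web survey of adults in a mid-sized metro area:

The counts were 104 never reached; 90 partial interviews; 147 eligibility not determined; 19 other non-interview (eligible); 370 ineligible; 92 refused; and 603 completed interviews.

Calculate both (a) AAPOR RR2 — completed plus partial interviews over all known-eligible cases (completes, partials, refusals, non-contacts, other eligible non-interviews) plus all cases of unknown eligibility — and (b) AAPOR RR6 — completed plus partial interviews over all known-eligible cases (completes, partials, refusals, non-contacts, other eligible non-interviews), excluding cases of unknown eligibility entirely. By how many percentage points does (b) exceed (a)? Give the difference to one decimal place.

10.6

Num → 603 + 90 = 693
Denom → 603 + 90 + 92 + 104 + 19 + 147 = 1055
RR2 = 693 / 1055 = 0.6569
Denom → 603 + 90 + 92 + 104 + 19 = 908
RR6 = 693 / 908 = 0.7632
Difference = 76.32 − 65.69 = 10.63 percentage points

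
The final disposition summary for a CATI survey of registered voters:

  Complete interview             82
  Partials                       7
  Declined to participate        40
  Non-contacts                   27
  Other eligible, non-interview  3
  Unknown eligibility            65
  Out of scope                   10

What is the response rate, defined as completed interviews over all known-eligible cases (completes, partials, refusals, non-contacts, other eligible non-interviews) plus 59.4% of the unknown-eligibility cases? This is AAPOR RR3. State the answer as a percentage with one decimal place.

41.5%

Num: 82
Eligible (known): 82 + 7 + 40 + 27 + 3 = 159
e × U: 0.5940 × 65 = 38.61
Base: 159 + 38.61 = 197.61
RR3 = 82 / 197.61 = 0.4150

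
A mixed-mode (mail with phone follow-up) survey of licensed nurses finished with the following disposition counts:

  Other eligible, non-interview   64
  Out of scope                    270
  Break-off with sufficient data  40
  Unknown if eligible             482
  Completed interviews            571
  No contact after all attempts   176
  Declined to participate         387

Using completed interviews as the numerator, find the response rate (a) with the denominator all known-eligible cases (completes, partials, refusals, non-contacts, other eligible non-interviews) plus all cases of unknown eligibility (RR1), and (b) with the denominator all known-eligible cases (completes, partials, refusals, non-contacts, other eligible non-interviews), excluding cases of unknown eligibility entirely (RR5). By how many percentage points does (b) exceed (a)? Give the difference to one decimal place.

Num = 571
Denominator = 571 + 40 + 387 + 176 + 64 + 482 = 1720
RR1 = 571 / 1720 = 0.3320
Denominator = 571 + 40 + 387 + 176 + 64 = 1238
RR5 = 571 / 1238 = 0.4612
Difference = 46.12 − 33.20 = 12.92 percentage points

12.9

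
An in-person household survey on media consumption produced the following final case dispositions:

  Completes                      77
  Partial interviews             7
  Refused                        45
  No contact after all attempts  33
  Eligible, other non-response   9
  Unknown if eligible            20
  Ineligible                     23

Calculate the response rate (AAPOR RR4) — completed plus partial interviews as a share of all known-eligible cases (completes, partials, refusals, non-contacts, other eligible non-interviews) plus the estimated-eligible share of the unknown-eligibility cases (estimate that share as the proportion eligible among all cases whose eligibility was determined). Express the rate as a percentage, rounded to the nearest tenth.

Num = 77 + 7 = 84
Known eligible = 77 + 7 + 45 + 33 + 9 = 171
e = 171 / (171 + 23) = 171 / 194 = 0.8814
e × U = 0.8814 × 20 = 17.63
Base = 171 + 17.63 = 188.63
RR4 = 84 / 188.63 = 0.4453

44.5%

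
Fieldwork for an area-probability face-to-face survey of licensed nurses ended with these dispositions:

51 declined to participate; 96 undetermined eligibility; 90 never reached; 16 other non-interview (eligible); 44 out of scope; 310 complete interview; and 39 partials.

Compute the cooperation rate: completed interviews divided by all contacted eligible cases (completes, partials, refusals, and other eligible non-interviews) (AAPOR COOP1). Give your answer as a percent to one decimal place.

74.5%

Top: 310
Denominator: 310 + 39 + 51 + 16 = 416
COOP1 = 310 / 416 = 0.7452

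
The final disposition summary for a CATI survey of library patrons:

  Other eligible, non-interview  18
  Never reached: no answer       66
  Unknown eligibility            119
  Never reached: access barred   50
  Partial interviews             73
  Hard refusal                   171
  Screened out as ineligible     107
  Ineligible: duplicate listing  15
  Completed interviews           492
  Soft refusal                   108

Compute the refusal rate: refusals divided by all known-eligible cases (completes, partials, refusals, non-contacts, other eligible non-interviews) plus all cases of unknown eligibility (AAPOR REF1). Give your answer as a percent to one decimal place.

Declined to participate = 171 + 108 = 279
No contact after all attempts = 66 + 50 = 116
Out of scope = 107 + 15 = 122
Num → 279
Denominator → 492 + 73 + 279 + 116 + 18 + 119 = 1097
REF1 = 279 / 1097 = 0.2543

25.4%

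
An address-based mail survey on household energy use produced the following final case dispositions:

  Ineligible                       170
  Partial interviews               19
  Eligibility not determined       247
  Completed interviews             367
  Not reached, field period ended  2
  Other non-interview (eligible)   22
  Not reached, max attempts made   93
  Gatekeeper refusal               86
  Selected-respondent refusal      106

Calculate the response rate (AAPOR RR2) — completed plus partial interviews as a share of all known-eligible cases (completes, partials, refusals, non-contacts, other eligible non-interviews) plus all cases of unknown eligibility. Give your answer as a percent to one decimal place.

Declined to participate = 86 + 106 = 192
No contact after all attempts = 2 + 93 = 95
Numerator = 367 + 19 = 386
Denom = 367 + 19 + 192 + 95 + 22 + 247 = 942
RR2 = 386 / 942 = 0.4098

41.0%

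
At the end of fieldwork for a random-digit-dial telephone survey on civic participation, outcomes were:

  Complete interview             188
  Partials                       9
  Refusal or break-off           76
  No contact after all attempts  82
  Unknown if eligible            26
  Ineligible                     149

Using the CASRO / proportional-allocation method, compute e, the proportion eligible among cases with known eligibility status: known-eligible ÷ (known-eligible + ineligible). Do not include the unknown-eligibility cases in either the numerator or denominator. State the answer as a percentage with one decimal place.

Known eligible = 188 + 9 + 76 + 82 = 355
e = 355 / (355 + 149) = 355 / 504 = 0.7044

70.4%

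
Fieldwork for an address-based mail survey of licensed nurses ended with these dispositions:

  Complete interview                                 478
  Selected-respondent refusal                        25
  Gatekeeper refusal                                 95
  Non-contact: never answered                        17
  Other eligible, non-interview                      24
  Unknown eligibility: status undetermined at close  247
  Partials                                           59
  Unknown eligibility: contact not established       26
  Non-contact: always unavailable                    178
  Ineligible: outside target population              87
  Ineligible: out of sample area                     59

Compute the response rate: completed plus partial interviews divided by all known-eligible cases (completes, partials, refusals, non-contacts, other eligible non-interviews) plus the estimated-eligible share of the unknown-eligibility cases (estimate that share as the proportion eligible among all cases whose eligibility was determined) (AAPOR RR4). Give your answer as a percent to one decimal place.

Declined to participate = 95 + 25 = 120
Non-contacts = 17 + 178 = 195
Unknown if eligible = 26 + 247 = 273
Not eligible = 87 + 59 = 146
Numerator → 478 + 59 = 537
Eligible (known) → 478 + 59 + 120 + 195 + 24 = 876
e = 876 / (876 + 146) = 876 / 1022 = 0.8571
e × U → 0.8571 × 273 = 233.99
Denominator → 876 + 233.99 = 1109.99
RR4 = 537 / 1109.99 = 0.4838

48.4%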